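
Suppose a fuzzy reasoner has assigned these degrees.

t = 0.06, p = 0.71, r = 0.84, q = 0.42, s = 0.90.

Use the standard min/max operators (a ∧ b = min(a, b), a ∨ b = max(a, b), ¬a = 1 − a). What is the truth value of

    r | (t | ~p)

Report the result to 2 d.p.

~p = 1 − 0.71 = 0.29
t | ~p = max(a, b) on (0.06, 0.29) = 0.29
r | (t | ~p) = max(a, b) on (0.84, 0.29) = 0.84

0.84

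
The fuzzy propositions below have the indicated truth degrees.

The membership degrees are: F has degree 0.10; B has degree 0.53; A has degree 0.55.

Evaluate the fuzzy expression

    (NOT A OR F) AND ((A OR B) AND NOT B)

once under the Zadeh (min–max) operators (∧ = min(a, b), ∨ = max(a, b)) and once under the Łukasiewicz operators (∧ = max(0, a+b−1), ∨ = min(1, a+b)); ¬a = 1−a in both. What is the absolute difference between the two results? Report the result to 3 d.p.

Under Zadeh (min–max):
  NOT A = 1 − 0.55 = 0.45
  NOT A OR F = max(a, b) on (0.45, 0.10) = 0.45
  A OR B = max(a, b) on (0.55, 0.53) = 0.55
  NOT B = 1 − 0.53 = 0.47
  (A OR B) AND NOT B = min(a, b) on (0.55, 0.47) = 0.47
  (NOT A OR F) AND ((A OR B) AND NOT B) = min(a, b) on (0.45, 0.47) = 0.45
  → value = 0.4500
Under Łukasiewicz:
  NOT A = 1 − 0.55 = 0.45
  NOT A OR F = min(1, a+b) on (0.45, 0.10) = 0.55
  A OR B = min(1, a+b) on (0.55, 0.53) = 1.00
  NOT B = 1 − 0.53 = 0.47
  (A OR B) AND NOT B = max(0, a+b−1) on (1.00, 0.47) = 0.47
  (NOT A OR F) AND ((A OR B) AND NOT B) = max(0, a+b−1) on (0.55, 0.47) = 0.02
  → value = 0.0200
|0.4500 − 0.0200| = 0.430

0.430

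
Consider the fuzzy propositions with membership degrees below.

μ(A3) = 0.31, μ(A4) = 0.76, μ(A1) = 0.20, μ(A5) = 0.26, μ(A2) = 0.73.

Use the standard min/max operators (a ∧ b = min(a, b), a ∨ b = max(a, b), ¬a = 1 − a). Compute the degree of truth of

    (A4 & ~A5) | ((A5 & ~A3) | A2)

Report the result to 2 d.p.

~A5 = 1 − 0.26 = 0.74
A4 & ~A5 = min(a, b) on (0.76, 0.74) = 0.74
~A3 = 1 − 0.31 = 0.69
A5 & ~A3 = min(a, b) on (0.26, 0.69) = 0.26
(A5 & ~A3) | A2 = max(a, b) on (0.26, 0.73) = 0.73
(A4 & ~A5) | ((A5 & ~A3) | A2) = max(a, b) on (0.74, 0.73) = 0.74

0.74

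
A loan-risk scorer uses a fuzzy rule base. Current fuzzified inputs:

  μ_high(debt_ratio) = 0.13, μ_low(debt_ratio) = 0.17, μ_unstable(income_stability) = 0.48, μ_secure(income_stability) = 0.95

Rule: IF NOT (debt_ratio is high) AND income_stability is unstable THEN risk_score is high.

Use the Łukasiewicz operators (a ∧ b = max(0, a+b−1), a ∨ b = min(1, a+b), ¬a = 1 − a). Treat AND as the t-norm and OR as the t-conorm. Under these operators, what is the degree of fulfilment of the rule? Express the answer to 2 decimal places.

firing strength: ¬high=1−0.13=0.87, unstable=0.48; AND[max(0, a+b−1)] → w = 0.35

0.35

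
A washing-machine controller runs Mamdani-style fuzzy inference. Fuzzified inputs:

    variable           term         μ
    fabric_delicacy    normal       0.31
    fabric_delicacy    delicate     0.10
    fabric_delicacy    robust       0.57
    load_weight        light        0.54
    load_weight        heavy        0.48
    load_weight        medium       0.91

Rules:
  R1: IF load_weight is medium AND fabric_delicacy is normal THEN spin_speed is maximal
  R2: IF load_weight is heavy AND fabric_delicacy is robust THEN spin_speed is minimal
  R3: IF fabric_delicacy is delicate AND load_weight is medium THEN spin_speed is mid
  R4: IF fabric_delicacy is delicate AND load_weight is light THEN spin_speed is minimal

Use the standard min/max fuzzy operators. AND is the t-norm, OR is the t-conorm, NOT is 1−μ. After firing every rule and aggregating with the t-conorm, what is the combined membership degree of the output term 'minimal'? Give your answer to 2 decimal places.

0.48

R1: medium=0.91, normal=0.31; AND[min(a, b)] → w = 0.31
R2: heavy=0.48, robust=0.57; AND[min(a, b)] → w = 0.48
R3: delicate=0.10, medium=0.91; AND[min(a, b)] → w = 0.10
R4: delicate=0.10, light=0.54; AND[min(a, b)] → w = 0.10
Rules with consequent 'minimal': {R2, R4} → strengths 0.48, 0.10
Aggregate via t-conorm [max(a, b)]: 0.48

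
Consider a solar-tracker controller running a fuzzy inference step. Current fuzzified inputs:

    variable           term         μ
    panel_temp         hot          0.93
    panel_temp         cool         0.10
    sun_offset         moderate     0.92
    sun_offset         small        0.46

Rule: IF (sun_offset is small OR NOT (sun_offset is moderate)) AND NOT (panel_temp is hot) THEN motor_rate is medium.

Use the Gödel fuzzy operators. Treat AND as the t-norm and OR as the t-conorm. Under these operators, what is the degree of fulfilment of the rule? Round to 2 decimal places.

0.07

firing strength: (small=0.46 OR ¬moderate=1−0.92=0.08) = 0.46; AND[min(a, b)] with ¬hot=1−0.93=0.07 → w = 0.07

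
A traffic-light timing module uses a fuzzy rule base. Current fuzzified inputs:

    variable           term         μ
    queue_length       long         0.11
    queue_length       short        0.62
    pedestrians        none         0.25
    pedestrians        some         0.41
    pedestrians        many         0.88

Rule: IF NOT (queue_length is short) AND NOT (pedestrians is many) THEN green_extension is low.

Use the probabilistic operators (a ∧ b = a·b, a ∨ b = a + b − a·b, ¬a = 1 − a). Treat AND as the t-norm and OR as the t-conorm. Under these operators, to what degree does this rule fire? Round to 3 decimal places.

firing strength: ¬short=1−0.62=0.38, ¬many=1−0.88=0.12; AND[a·b] → w = 0.0456

0.046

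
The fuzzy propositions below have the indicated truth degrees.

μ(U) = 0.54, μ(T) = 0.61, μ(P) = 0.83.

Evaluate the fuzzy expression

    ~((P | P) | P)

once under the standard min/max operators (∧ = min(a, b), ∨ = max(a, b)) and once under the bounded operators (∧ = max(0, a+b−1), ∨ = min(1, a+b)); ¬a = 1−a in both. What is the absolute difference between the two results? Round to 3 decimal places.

Under standard min/max:
  P | P = max(a, b) on (0.83, 0.83) = 0.83
  (P | P) | P = max(a, b) on (0.83, 0.83) = 0.83
  ~((P | P) | P) = 1 − 0.83 = 0.17
  → value = 0.1700
Under bounded:
  P | P = min(1, a+b) on (0.83, 0.83) = 1.00
  (P | P) | P = min(1, a+b) on (1.00, 0.83) = 1.00
  ~((P | P) | P) = 1 − 1.00 = 0.00
  → value = 0.0000
|0.1700 − 0.0000| = 0.170

0.170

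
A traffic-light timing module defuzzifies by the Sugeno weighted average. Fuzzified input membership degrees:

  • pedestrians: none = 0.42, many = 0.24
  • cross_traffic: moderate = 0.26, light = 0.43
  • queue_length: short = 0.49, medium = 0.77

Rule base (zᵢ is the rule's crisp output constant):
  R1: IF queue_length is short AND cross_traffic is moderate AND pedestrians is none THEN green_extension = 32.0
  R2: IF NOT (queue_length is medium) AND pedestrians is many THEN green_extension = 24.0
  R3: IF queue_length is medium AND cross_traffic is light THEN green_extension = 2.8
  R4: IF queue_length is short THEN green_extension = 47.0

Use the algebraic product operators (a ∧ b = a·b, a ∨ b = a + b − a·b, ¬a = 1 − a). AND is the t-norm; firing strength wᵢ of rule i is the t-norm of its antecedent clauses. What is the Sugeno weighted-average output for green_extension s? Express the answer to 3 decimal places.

R1 (z=32.0): short=0.49, moderate=0.26, none=0.42; AND[a·b] → w = 0.0535
R2 (z=24.0): ¬medium=1−0.77=0.23, many=0.24; AND[a·b] → w = 0.0552
R3 (z=2.8): medium=0.77, light=0.43; AND[a·b] → w = 0.3311
R4 (z=47.0): short=0.49 → w = 0.4900
Weighted average = (0.0535·32.0 + 0.0552·24.0 + 0.3311·2.8 + 0.4900·47.0) / (0.0535 + 0.0552 + 0.3311 + 0.4900)
  = 26.9941 / 0.9298 = 29.032

29.032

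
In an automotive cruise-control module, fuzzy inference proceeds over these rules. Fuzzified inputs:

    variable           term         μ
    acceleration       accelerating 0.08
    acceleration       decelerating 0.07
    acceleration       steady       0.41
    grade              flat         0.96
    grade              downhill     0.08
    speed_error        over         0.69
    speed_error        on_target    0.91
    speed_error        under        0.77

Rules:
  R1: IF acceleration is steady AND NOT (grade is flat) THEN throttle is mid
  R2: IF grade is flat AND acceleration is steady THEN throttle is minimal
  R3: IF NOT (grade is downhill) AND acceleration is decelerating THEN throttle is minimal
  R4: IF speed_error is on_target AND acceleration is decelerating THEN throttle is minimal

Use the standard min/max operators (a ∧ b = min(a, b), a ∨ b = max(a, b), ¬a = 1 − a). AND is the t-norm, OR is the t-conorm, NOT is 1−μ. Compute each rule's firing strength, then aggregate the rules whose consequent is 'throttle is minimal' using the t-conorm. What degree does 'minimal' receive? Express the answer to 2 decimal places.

R1: steady=0.41, ¬flat=1−0.96=0.04; AND[min(a, b)] → w = 0.04
R2: flat=0.96, steady=0.41; AND[min(a, b)] → w = 0.41
R3: ¬downhill=1−0.08=0.92, decelerating=0.07; AND[min(a, b)] → w = 0.07
R4: on_target=0.91, decelerating=0.07; AND[min(a, b)] → w = 0.07
Rules with consequent 'minimal': {R2, R3, R4} → strengths 0.41, 0.07, 0.07
Aggregate via t-conorm [max(a, b)]: 0.41

0.41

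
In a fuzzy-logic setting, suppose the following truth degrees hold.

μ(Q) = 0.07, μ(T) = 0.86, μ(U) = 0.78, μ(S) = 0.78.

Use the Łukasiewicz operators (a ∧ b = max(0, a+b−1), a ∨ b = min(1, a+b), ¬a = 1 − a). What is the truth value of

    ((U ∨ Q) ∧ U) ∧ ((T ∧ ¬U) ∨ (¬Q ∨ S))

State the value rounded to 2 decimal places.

U ∨ Q = min(1, a+b) on (0.78, 0.07) = 0.85
(U ∨ Q) ∧ U = max(0, a+b−1) on (0.85, 0.78) = 0.63
¬U = 1 − 0.78 = 0.22
T ∧ ¬U = max(0, a+b−1) on (0.86, 0.22) = 0.08
¬Q = 1 − 0.07 = 0.93
¬Q ∨ S = min(1, a+b) on (0.93, 0.78) = 1.00
(T ∧ ¬U) ∨ (¬Q ∨ S) = min(1, a+b) on (0.08, 1.00) = 1.00
((U ∨ Q) ∧ U) ∧ ((T ∧ ¬U) ∨ (¬Q ∨ S)) = max(0, a+b−1) on (0.63, 1.00) = 0.63

0.63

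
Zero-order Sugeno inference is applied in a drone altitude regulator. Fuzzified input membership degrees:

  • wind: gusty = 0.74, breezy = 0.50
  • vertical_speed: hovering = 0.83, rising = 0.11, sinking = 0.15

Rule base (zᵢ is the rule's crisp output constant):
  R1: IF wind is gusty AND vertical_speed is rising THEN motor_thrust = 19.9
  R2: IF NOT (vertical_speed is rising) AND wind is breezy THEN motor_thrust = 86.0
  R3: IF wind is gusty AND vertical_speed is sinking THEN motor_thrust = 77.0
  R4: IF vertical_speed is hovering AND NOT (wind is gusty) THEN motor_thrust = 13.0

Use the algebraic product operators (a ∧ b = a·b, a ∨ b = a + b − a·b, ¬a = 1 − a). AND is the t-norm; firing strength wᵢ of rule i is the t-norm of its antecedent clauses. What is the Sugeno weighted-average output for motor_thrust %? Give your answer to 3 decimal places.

60.059

R1 (z=19.9): gusty=0.74, rising=0.11; AND[a·b] → w = 0.0814
R2 (z=86.0): ¬rising=1−0.11=0.89, breezy=0.50; AND[a·b] → w = 0.4450
R3 (z=77.0): gusty=0.74, sinking=0.15; AND[a·b] → w = 0.1110
R4 (z=13.0): hovering=0.83, ¬gusty=1−0.74=0.26; AND[a·b] → w = 0.2158
Weighted average = (0.0814·19.9 + 0.4450·86.0 + 0.1110·77.0 + 0.2158·13.0) / (0.0814 + 0.4450 + 0.1110 + 0.2158)
  = 51.2423 / 0.8532 = 60.059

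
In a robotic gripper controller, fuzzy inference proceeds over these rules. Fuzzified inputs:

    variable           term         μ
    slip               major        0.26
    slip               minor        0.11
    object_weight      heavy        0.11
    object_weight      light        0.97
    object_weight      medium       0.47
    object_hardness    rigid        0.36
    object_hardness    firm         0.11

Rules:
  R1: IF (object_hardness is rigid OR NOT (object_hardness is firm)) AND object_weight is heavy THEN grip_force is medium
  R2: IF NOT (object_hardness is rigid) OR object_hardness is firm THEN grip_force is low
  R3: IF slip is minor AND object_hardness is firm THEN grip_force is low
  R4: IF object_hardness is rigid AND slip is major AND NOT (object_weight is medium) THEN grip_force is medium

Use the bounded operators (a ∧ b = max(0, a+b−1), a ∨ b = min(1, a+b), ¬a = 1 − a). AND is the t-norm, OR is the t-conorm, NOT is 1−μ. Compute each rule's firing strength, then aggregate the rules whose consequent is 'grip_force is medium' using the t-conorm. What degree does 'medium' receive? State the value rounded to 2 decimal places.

0.11

R1: (rigid=0.36 OR ¬firm=1−0.11=0.89) = 1.00; AND[max(0, a+b−1)] with heavy=0.11 → w = 0.11
R2: ¬rigid=1−0.36=0.64, firm=0.11; OR[min(1, a+b)] → w = 0.75
R3: minor=0.11, firm=0.11; AND[max(0, a+b−1)] → w = 0.00
R4: rigid=0.36, major=0.26, ¬medium=1−0.47=0.53; AND[max(0, a+b−1)] → w = 0.00
Rules with consequent 'medium': {R1, R4} → strengths 0.11, 0.00
Aggregate via t-conorm [min(1, a+b)]: 0.11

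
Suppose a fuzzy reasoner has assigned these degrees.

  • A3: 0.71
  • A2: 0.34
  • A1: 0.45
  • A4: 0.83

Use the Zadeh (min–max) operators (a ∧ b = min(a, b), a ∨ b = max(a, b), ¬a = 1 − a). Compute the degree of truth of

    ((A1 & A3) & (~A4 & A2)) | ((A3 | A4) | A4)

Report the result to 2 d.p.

0.83

A1 & A3 = min(a, b) on (0.45, 0.71) = 0.45
~A4 = 1 − 0.83 = 0.17
~A4 & A2 = min(a, b) on (0.17, 0.34) = 0.17
(A1 & A3) & (~A4 & A2) = min(a, b) on (0.45, 0.17) = 0.17
A3 | A4 = max(a, b) on (0.71, 0.83) = 0.83
(A3 | A4) | A4 = max(a, b) on (0.83, 0.83) = 0.83
((A1 & A3) & (~A4 & A2)) | ((A3 | A4) | A4) = max(a, b) on (0.17, 0.83) = 0.83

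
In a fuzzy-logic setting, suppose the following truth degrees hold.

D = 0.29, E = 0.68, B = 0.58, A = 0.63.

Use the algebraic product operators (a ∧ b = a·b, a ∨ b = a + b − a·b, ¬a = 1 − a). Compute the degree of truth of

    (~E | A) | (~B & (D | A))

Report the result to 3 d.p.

~E = 1 − 0.6800 = 0.3200
~E | A = a + b − a·b on (0.3200, 0.6300) = 0.7484
~B = 1 − 0.5800 = 0.4200
D | A = a + b − a·b on (0.2900, 0.6300) = 0.7373
~B & (D | A) = a·b on (0.4200, 0.7373) = 0.3097
(~E | A) | (~B & (D | A)) = a + b − a·b on (0.7484, 0.3097) = 0.8263

0.826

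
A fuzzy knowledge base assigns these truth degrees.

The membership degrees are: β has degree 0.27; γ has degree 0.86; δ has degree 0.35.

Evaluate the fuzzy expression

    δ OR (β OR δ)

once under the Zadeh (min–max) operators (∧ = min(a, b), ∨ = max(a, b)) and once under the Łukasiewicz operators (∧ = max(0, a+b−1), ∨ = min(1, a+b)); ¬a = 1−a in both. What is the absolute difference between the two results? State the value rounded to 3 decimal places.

Under Zadeh (min–max):
  β OR δ = max(a, b) on (0.27, 0.35) = 0.35
  δ OR (β OR δ) = max(a, b) on (0.35, 0.35) = 0.35
  → value = 0.3500
Under Łukasiewicz:
  β OR δ = min(1, a+b) on (0.27, 0.35) = 0.62
  δ OR (β OR δ) = min(1, a+b) on (0.35, 0.62) = 0.97
  → value = 0.9700
|0.3500 − 0.9700| = 0.620

0.620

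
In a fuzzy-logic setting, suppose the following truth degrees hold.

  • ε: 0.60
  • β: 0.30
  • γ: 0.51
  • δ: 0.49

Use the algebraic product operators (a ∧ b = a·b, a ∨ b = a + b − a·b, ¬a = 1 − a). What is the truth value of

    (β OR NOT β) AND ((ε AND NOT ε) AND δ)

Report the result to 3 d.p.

0.093

NOT β = 1 − 0.3000 = 0.7000
β OR NOT β = a + b − a·b on (0.3000, 0.7000) = 0.7900
NOT ε = 1 − 0.6000 = 0.4000
ε AND NOT ε = a·b on (0.6000, 0.4000) = 0.2400
(ε AND NOT ε) AND δ = a·b on (0.2400, 0.4900) = 0.1176
(β OR NOT β) AND ((ε AND NOT ε) AND δ) = a·b on (0.7900, 0.1176) = 0.0929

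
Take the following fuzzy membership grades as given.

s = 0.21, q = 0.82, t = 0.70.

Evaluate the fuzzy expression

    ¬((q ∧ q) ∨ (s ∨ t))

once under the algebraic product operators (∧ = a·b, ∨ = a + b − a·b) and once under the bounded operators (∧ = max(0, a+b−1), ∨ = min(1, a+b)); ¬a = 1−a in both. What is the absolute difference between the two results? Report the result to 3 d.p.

Under algebraic product:
  q ∧ q = a·b on (0.8200, 0.8200) = 0.6724
  s ∨ t = a + b − a·b on (0.2100, 0.7000) = 0.7630
  (q ∧ q) ∨ (s ∨ t) = a + b − a·b on (0.6724, 0.7630) = 0.9224
  ¬((q ∧ q) ∨ (s ∨ t)) = 1 − 0.9224 = 0.0776
  → value = 0.0776
Under bounded:
  q ∧ q = max(0, a+b−1) on (0.82, 0.82) = 0.64
  s ∨ t = min(1, a+b) on (0.21, 0.70) = 0.91
  (q ∧ q) ∨ (s ∨ t) = min(1, a+b) on (0.64, 0.91) = 1.00
  ¬((q ∧ q) ∨ (s ∨ t)) = 1 − 1.00 = 0.00
  → value = 0.0000
|0.0776 − 0.0000| = 0.078

0.078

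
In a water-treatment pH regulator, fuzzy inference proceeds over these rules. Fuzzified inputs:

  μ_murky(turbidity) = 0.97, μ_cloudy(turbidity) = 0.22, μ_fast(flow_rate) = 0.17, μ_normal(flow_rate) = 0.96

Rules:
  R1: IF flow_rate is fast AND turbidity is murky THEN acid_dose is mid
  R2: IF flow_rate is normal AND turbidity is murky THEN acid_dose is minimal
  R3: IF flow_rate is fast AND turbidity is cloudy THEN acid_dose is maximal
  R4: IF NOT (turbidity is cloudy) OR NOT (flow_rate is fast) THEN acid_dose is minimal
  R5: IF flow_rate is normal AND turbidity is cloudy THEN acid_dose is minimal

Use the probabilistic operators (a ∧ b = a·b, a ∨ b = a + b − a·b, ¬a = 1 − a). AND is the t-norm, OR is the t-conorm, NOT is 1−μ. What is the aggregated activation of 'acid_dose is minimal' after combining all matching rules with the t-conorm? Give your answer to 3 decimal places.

R1: fast=0.17, murky=0.97; AND[a·b] → w = 0.1649
R2: normal=0.96, murky=0.97; AND[a·b] → w = 0.9312
R3: fast=0.17, cloudy=0.22; AND[a·b] → w = 0.0374
R4: ¬cloudy=1−0.22=0.78, ¬fast=1−0.17=0.83; OR[a + b − a·b] → w = 0.9626
R5: normal=0.96, cloudy=0.22; AND[a·b] → w = 0.2112
Rules with consequent 'minimal': {R2, R4, R5} → strengths 0.9312, 0.9626, 0.2112
Aggregate via t-conorm [a + b − a·b]: 0.9980

0.998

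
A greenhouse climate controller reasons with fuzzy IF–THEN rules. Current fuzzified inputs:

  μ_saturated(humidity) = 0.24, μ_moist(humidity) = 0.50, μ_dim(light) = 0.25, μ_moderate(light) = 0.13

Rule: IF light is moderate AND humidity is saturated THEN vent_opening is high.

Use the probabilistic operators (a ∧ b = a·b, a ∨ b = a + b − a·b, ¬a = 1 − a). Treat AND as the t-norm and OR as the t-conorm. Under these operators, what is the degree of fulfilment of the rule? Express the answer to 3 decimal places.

firing strength: moderate=0.13, saturated=0.24; AND[a·b] → w = 0.0312

0.031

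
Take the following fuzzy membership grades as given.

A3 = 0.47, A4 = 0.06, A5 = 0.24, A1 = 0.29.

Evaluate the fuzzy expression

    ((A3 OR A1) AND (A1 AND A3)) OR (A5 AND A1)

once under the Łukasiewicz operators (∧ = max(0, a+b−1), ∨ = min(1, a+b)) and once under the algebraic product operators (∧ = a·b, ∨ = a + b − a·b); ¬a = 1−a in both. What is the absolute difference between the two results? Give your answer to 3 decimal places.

0.149

Under Łukasiewicz:
  A3 OR A1 = min(1, a+b) on (0.47, 0.29) = 0.76
  A1 AND A3 = max(0, a+b−1) on (0.29, 0.47) = 0.00
  (A3 OR A1) AND (A1 AND A3) = max(0, a+b−1) on (0.76, 0.00) = 0.00
  A5 AND A1 = max(0, a+b−1) on (0.24, 0.29) = 0.00
  ((A3 OR A1) AND (A1 AND A3)) OR (A5 AND A1) = min(1, a+b) on (0.00, 0.00) = 0.00
  → value = 0.0000
Under algebraic product:
  A3 OR A1 = a + b − a·b on (0.4700, 0.2900) = 0.6237
  A1 AND A3 = a·b on (0.2900, 0.4700) = 0.1363
  (A3 OR A1) AND (A1 AND A3) = a·b on (0.6237, 0.1363) = 0.0850
  A5 AND A1 = a·b on (0.2400, 0.2900) = 0.0696
  ((A3 OR A1) AND (A1 AND A3)) OR (A5 AND A1) = a + b − a·b on (0.0850, 0.0696) = 0.1487
  → value = 0.1487
|0.0000 − 0.1487| = 0.149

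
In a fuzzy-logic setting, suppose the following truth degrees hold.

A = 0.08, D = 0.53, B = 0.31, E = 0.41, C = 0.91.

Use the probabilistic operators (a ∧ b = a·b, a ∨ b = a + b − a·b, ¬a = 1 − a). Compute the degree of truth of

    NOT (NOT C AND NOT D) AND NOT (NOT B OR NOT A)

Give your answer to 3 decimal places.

0.024

NOT C = 1 − 0.9100 = 0.0900
NOT D = 1 − 0.5300 = 0.4700
NOT C AND NOT D = a·b on (0.0900, 0.4700) = 0.0423
NOT (NOT C AND NOT D) = 1 − 0.0423 = 0.9577
NOT B = 1 − 0.3100 = 0.6900
NOT A = 1 − 0.0800 = 0.9200
NOT B OR NOT A = a + b − a·b on (0.6900, 0.9200) = 0.9752
NOT (NOT B OR NOT A) = 1 − 0.9752 = 0.0248
NOT (NOT C AND NOT D) AND NOT (NOT B OR NOT A) = a·b on (0.9577, 0.0248) = 0.0238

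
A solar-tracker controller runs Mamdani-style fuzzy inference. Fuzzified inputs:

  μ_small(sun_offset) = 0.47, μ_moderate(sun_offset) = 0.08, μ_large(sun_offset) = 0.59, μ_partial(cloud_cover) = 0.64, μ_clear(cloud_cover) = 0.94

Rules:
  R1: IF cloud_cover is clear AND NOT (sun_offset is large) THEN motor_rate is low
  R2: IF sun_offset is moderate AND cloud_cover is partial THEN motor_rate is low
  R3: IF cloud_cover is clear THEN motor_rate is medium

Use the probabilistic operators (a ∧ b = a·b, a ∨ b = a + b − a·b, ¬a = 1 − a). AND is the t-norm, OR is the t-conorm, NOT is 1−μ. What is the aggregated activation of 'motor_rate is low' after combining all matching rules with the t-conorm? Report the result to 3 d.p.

0.417

R1: clear=0.94, ¬large=1−0.59=0.41; AND[a·b] → w = 0.3854
R2: moderate=0.08, partial=0.64; AND[a·b] → w = 0.0512
R3: clear=0.94 → w = 0.9400
Rules with consequent 'low': {R1, R2} → strengths 0.3854, 0.0512
Aggregate via t-conorm [a + b − a·b]: 0.4169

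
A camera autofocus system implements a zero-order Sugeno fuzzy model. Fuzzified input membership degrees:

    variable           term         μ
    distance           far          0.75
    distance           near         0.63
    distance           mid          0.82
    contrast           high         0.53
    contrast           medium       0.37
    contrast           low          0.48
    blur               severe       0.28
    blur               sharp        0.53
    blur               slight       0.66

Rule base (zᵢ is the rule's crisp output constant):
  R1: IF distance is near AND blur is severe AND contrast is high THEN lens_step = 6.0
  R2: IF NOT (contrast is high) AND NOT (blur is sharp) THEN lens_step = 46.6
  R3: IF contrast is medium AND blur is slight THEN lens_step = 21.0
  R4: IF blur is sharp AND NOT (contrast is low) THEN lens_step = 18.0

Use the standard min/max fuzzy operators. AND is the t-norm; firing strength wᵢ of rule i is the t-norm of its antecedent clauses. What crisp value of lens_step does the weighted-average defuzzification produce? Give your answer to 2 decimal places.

R1 (z=6.0): near=0.63, severe=0.28, high=0.53; AND[min(a, b)] → w = 0.28
R2 (z=46.6): ¬high=1−0.53=0.47, ¬sharp=1−0.53=0.47; AND[min(a, b)] → w = 0.47
R3 (z=21.0): medium=0.37, slight=0.66; AND[min(a, b)] → w = 0.37
R4 (z=18.0): sharp=0.53, ¬low=1−0.48=0.52; AND[min(a, b)] → w = 0.52
Weighted average = (0.28·6.0 + 0.47·46.6 + 0.37·21.0 + 0.52·18.0) / (0.28 + 0.47 + 0.37 + 0.52)
  = 40.7120 / 1.6400 = 24.82

24.82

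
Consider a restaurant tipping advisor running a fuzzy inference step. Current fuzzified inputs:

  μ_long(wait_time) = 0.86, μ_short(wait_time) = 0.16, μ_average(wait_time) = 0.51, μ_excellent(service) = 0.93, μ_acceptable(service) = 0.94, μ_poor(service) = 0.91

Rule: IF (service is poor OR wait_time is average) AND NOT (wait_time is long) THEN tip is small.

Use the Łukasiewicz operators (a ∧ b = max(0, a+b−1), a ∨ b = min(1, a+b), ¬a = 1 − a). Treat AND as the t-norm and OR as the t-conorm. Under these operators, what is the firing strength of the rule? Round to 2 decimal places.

firing strength: (poor=0.91 OR average=0.51) = 1.00; AND[max(0, a+b−1)] with ¬long=1−0.86=0.14 → w = 0.14

0.14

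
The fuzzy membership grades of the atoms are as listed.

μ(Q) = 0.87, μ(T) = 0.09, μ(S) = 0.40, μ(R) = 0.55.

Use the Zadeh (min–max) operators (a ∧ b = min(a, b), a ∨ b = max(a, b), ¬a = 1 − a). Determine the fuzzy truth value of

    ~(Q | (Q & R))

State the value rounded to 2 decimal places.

0.13

Q & R = min(a, b) on (0.87, 0.55) = 0.55
Q | (Q & R) = max(a, b) on (0.87, 0.55) = 0.87
~(Q | (Q & R)) = 1 − 0.87 = 0.13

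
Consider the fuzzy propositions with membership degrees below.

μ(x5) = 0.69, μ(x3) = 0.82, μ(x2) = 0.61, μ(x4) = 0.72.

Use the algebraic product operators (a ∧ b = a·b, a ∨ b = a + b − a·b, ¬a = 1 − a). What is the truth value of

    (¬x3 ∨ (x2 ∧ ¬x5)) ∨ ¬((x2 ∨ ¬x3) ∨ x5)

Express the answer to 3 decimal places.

0.401

¬x3 = 1 − 0.8200 = 0.1800
¬x5 = 1 − 0.6900 = 0.3100
x2 ∧ ¬x5 = a·b on (0.6100, 0.3100) = 0.1891
¬x3 ∨ (x2 ∧ ¬x5) = a + b − a·b on (0.1800, 0.1891) = 0.3351
¬x3 = 1 − 0.8200 = 0.1800
x2 ∨ ¬x3 = a + b − a·b on (0.6100, 0.1800) = 0.6802
(x2 ∨ ¬x3) ∨ x5 = a + b − a·b on (0.6802, 0.6900) = 0.9009
¬((x2 ∨ ¬x3) ∨ x5) = 1 − 0.9009 = 0.0991
(¬x3 ∨ (x2 ∧ ¬x5)) ∨ ¬((x2 ∨ ¬x3) ∨ x5) = a + b − a·b on (0.3351, 0.0991) = 0.4010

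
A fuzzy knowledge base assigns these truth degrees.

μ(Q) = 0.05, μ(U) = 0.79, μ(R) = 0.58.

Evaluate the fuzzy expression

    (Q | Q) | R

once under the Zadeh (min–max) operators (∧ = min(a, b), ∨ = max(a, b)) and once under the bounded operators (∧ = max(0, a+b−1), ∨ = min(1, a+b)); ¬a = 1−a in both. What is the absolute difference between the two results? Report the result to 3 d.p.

0.100

Under Zadeh (min–max):
  Q | Q = max(a, b) on (0.05, 0.05) = 0.05
  (Q | Q) | R = max(a, b) on (0.05, 0.58) = 0.58
  → value = 0.5800
Under bounded:
  Q | Q = min(1, a+b) on (0.05, 0.05) = 0.10
  (Q | Q) | R = min(1, a+b) on (0.10, 0.58) = 0.68
  → value = 0.6800
|0.5800 − 0.6800| = 0.100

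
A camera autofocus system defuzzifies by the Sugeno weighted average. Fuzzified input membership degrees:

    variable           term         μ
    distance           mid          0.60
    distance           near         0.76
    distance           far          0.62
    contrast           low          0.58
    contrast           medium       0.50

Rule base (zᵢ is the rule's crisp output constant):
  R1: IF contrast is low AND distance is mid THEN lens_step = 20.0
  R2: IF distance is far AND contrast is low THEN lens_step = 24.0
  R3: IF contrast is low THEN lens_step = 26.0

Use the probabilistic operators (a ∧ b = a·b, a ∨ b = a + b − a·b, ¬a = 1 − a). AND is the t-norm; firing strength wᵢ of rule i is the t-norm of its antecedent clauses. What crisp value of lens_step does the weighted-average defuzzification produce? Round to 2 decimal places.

R1 (z=20.0): low=0.58, mid=0.60; AND[a·b] → w = 0.3480
R2 (z=24.0): far=0.62, low=0.58; AND[a·b] → w = 0.3596
R3 (z=26.0): low=0.58 → w = 0.5800
Weighted average = (0.3480·20.0 + 0.3596·24.0 + 0.5800·26.0) / (0.3480 + 0.3596 + 0.5800)
  = 30.6704 / 1.2876 = 23.82

23.82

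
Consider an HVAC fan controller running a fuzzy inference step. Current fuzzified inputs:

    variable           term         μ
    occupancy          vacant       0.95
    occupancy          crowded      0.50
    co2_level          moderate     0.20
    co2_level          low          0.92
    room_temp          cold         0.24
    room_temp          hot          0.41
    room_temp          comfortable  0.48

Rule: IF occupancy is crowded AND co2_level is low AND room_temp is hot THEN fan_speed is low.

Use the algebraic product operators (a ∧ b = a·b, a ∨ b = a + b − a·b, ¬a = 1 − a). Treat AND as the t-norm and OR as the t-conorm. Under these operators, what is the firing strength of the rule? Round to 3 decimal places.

firing strength: crowded=0.50, low=0.92, hot=0.41; AND[a·b] → w = 0.1886

0.189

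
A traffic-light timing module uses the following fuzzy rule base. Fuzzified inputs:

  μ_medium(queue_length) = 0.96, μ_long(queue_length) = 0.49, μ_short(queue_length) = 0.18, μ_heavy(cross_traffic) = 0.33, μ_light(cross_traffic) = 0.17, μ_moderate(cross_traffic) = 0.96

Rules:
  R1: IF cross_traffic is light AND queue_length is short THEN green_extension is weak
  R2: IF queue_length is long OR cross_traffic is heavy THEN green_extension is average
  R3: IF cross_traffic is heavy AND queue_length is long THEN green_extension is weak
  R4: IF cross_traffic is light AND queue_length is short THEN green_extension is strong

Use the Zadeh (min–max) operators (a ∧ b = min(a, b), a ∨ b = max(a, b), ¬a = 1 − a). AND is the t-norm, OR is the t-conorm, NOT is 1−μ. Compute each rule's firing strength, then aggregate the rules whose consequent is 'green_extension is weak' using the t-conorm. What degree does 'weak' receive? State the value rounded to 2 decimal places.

0.33

R1: light=0.17, short=0.18; AND[min(a, b)] → w = 0.17
R2: long=0.49, heavy=0.33; OR[max(a, b)] → w = 0.49
R3: heavy=0.33, long=0.49; AND[min(a, b)] → w = 0.33
R4: light=0.17, short=0.18; AND[min(a, b)] → w = 0.17
Rules with consequent 'weak': {R1, R3} → strengths 0.17, 0.33
Aggregate via t-conorm [max(a, b)]: 0.33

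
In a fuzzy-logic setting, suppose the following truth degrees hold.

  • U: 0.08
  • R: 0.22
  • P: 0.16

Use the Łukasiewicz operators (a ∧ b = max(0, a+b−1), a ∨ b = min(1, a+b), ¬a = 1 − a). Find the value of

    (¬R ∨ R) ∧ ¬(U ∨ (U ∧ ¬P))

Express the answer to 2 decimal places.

¬R = 1 − 0.22 = 0.78
¬R ∨ R = min(1, a+b) on (0.78, 0.22) = 1.00
¬P = 1 − 0.16 = 0.84
U ∧ ¬P = max(0, a+b−1) on (0.08, 0.84) = 0.00
U ∨ (U ∧ ¬P) = min(1, a+b) on (0.08, 0.00) = 0.08
¬(U ∨ (U ∧ ¬P)) = 1 − 0.08 = 0.92
(¬R ∨ R) ∧ ¬(U ∨ (U ∧ ¬P)) = max(0, a+b−1) on (1.00, 0.92) = 0.92

0.92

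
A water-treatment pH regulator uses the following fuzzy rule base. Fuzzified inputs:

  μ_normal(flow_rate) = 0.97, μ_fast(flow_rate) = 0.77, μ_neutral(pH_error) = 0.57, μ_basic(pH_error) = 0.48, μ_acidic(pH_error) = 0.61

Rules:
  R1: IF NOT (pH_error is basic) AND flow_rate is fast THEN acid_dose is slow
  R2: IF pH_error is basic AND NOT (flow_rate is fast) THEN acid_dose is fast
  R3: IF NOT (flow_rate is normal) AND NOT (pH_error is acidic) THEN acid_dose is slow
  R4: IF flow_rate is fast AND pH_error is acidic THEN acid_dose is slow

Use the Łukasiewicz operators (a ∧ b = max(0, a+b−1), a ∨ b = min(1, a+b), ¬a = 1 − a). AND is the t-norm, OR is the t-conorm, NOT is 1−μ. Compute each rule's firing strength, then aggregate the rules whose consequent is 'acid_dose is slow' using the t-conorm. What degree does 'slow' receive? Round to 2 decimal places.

0.67

R1: ¬basic=1−0.48=0.52, fast=0.77; AND[max(0, a+b−1)] → w = 0.29
R2: basic=0.48, ¬fast=1−0.77=0.23; AND[max(0, a+b−1)] → w = 0.00
R3: ¬normal=1−0.97=0.03, ¬acidic=1−0.61=0.39; AND[max(0, a+b−1)] → w = 0.00
R4: fast=0.77, acidic=0.61; AND[max(0, a+b−1)] → w = 0.38
Rules with consequent 'slow': {R1, R3, R4} → strengths 0.29, 0.00, 0.38
Aggregate via t-conorm [min(1, a+b)]: 0.67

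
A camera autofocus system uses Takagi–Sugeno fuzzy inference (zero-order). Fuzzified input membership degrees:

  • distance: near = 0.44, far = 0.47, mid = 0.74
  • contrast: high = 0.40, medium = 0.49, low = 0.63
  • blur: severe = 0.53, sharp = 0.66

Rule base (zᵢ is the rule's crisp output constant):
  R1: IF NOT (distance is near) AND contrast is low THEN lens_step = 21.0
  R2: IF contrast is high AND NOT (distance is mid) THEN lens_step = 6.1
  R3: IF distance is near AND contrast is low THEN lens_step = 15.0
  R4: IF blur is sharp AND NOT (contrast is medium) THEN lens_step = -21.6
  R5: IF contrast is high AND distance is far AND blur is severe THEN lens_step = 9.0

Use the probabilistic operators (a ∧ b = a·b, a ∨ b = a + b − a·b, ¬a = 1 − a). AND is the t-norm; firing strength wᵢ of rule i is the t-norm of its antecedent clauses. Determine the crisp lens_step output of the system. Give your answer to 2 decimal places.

R1 (z=21.0): ¬near=1−0.44=0.56, low=0.63; AND[a·b] → w = 0.3528
R2 (z=6.1): high=0.40, ¬mid=1−0.74=0.26; AND[a·b] → w = 0.1040
R3 (z=15.0): near=0.44, low=0.63; AND[a·b] → w = 0.2772
R4 (z=-21.6): sharp=0.66, ¬medium=1−0.49=0.51; AND[a·b] → w = 0.3366
R5 (z=9.0): high=0.40, far=0.47, severe=0.53; AND[a·b] → w = 0.0996
Weighted average = (0.3528·21.0 + 0.1040·6.1 + 0.2772·15.0 + 0.3366·-21.6 + 0.0996·9.0) / (0.3528 + 0.1040 + 0.2772 + 0.3366 + 0.0996)
  = 5.8274 / 1.1702 = 4.98

4.98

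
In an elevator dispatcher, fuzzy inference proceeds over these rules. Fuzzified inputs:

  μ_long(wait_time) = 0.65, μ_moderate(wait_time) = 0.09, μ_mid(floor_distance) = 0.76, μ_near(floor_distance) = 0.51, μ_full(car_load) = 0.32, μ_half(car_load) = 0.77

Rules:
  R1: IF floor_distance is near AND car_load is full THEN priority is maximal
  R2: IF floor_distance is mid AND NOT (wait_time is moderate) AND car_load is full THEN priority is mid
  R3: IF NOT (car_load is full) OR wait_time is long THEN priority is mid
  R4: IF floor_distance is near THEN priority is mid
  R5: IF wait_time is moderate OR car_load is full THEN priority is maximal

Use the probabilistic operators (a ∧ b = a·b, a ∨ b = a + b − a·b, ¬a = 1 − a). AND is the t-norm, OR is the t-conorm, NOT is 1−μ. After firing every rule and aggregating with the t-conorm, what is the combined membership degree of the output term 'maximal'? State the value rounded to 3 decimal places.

R1: near=0.51, full=0.32; AND[a·b] → w = 0.1632
R2: mid=0.76, ¬moderate=1−0.09=0.91, full=0.32; AND[a·b] → w = 0.2213
R3: ¬full=1−0.32=0.68, long=0.65; OR[a + b − a·b] → w = 0.8880
R4: near=0.51 → w = 0.5100
R5: moderate=0.09, full=0.32; OR[a + b − a·b] → w = 0.3812
Rules with consequent 'maximal': {R1, R5} → strengths 0.1632, 0.3812
Aggregate via t-conorm [a + b − a·b]: 0.4822

0.482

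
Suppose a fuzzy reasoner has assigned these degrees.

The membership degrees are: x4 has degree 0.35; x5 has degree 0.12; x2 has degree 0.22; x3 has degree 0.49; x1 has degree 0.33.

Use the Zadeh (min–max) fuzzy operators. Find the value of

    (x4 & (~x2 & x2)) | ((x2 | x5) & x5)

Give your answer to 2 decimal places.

~x2 = 1 − 0.22 = 0.78
~x2 & x2 = min(a, b) on (0.78, 0.22) = 0.22
x4 & (~x2 & x2) = min(a, b) on (0.35, 0.22) = 0.22
x2 | x5 = max(a, b) on (0.22, 0.12) = 0.22
(x2 | x5) & x5 = min(a, b) on (0.22, 0.12) = 0.12
(x4 & (~x2 & x2)) | ((x2 | x5) & x5) = max(a, b) on (0.22, 0.12) = 0.22

0.22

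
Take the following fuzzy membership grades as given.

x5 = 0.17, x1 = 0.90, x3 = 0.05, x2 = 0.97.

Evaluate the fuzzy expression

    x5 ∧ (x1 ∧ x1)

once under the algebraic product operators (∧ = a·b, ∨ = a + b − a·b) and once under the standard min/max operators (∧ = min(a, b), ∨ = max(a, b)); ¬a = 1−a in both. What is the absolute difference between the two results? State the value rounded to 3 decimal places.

0.032

Under algebraic product:
  x1 ∧ x1 = a·b on (0.9000, 0.9000) = 0.8100
  x5 ∧ (x1 ∧ x1) = a·b on (0.1700, 0.8100) = 0.1377
  → value = 0.1377
Under standard min/max:
  x1 ∧ x1 = min(a, b) on (0.90, 0.90) = 0.90
  x5 ∧ (x1 ∧ x1) = min(a, b) on (0.17, 0.90) = 0.17
  → value = 0.1700
|0.1377 − 0.1700| = 0.032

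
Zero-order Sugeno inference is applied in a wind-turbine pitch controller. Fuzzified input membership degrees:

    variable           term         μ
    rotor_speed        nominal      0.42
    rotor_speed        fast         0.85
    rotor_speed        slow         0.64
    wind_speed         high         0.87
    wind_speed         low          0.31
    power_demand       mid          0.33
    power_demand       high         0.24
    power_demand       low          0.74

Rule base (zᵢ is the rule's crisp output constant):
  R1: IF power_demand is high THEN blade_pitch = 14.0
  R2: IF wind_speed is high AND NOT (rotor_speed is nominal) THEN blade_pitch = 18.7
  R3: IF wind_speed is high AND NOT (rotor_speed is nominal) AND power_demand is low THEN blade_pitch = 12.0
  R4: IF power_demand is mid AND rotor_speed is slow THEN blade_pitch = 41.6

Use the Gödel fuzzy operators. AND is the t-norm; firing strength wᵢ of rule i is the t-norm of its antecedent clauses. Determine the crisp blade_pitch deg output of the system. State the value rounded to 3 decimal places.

R1 (z=14.0): high=0.24 → w = 0.24
R2 (z=18.7): high=0.87, ¬nominal=1−0.42=0.58; AND[min(a, b)] → w = 0.58
R3 (z=12.0): high=0.87, ¬nominal=1−0.42=0.58, low=0.74; AND[min(a, b)] → w = 0.58
R4 (z=41.6): mid=0.33, slow=0.64; AND[min(a, b)] → w = 0.33
Weighted average = (0.24·14.0 + 0.58·18.7 + 0.58·12.0 + 0.33·41.6) / (0.24 + 0.58 + 0.58 + 0.33)
  = 34.8940 / 1.7300 = 20.170

20.170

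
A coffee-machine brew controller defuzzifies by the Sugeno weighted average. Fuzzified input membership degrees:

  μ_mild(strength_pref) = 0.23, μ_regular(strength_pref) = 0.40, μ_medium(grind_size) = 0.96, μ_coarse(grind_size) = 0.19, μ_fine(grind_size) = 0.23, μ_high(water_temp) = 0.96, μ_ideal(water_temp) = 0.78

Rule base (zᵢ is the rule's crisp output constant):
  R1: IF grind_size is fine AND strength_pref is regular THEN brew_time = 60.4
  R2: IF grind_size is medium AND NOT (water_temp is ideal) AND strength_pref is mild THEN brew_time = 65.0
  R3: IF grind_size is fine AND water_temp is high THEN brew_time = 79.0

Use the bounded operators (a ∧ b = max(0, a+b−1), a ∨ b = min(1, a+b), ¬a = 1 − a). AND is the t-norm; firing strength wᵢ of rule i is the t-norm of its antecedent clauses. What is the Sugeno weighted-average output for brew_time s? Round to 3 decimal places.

R1 (z=60.4): fine=0.23, regular=0.40; AND[max(0, a+b−1)] → w = 0.00
R2 (z=65.0): medium=0.96, ¬ideal=1−0.78=0.22, mild=0.23; AND[max(0, a+b−1)] → w = 0.00
R3 (z=79.0): fine=0.23, high=0.96; AND[max(0, a+b−1)] → w = 0.19
Weighted average = (0.00·60.4 + 0.00·65.0 + 0.19·79.0) / (0.00 + 0.00 + 0.19)
  = 15.0100 / 0.1900 = 79.000

79.000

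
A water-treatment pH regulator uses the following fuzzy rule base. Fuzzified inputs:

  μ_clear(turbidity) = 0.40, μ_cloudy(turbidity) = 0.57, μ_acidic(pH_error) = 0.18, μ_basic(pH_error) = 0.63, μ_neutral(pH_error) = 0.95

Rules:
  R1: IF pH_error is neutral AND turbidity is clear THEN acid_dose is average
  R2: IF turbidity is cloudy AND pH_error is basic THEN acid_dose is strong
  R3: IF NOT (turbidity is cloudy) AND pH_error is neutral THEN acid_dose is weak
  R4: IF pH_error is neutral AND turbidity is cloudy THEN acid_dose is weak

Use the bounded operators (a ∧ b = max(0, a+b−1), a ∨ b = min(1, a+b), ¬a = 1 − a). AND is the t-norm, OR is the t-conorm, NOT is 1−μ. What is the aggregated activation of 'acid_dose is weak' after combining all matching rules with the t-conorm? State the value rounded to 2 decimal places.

R1: neutral=0.95, clear=0.40; AND[max(0, a+b−1)] → w = 0.35
R2: cloudy=0.57, basic=0.63; AND[max(0, a+b−1)] → w = 0.20
R3: ¬cloudy=1−0.57=0.43, neutral=0.95; AND[max(0, a+b−1)] → w = 0.38
R4: neutral=0.95, cloudy=0.57; AND[max(0, a+b−1)] → w = 0.52
Rules with consequent 'weak': {R3, R4} → strengths 0.38, 0.52
Aggregate via t-conorm [min(1, a+b)]: 0.90

0.90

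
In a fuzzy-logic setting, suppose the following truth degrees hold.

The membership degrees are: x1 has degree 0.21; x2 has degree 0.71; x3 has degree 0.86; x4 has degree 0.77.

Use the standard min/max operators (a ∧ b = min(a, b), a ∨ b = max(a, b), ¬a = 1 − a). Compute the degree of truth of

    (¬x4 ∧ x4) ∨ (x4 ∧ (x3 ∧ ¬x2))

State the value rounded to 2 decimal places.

0.29

¬x4 = 1 − 0.77 = 0.23
¬x4 ∧ x4 = min(a, b) on (0.23, 0.77) = 0.23
¬x2 = 1 − 0.71 = 0.29
x3 ∧ ¬x2 = min(a, b) on (0.86, 0.29) = 0.29
x4 ∧ (x3 ∧ ¬x2) = min(a, b) on (0.77, 0.29) = 0.29
(¬x4 ∧ x4) ∨ (x4 ∧ (x3 ∧ ¬x2)) = max(a, b) on (0.23, 0.29) = 0.29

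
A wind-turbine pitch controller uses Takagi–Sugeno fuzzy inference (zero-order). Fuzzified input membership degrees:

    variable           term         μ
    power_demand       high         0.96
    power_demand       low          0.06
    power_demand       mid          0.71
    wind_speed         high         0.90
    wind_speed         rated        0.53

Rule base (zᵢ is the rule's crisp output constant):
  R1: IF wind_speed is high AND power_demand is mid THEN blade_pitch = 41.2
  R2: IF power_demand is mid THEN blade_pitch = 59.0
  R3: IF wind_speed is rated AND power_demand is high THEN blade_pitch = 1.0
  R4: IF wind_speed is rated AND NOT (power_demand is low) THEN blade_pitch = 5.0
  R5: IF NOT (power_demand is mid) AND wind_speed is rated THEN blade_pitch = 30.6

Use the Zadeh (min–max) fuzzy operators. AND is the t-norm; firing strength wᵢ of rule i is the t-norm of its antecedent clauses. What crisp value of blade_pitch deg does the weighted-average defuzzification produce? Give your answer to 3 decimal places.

R1 (z=41.2): high=0.90, mid=0.71; AND[min(a, b)] → w = 0.71
R2 (z=59.0): mid=0.71 → w = 0.71
R3 (z=1.0): rated=0.53, high=0.96; AND[min(a, b)] → w = 0.53
R4 (z=5.0): rated=0.53, ¬low=1−0.06=0.94; AND[min(a, b)] → w = 0.53
R5 (z=30.6): ¬mid=1−0.71=0.29, rated=0.53; AND[min(a, b)] → w = 0.29
Weighted average = (0.71·41.2 + 0.71·59.0 + 0.53·1.0 + 0.53·5.0 + 0.29·30.6) / (0.71 + 0.71 + 0.53 + 0.53 + 0.29)
  = 83.1960 / 2.7700 = 30.035

30.035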